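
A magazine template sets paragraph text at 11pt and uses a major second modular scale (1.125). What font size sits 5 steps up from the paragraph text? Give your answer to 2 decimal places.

Each step on a modular scale multiplies by the ratio, so the size n steps from the base is base × ratioⁿ.
11.0 × 1.125⁵ = 11.0 × 1.80203 ≈ 19.82

19.82pt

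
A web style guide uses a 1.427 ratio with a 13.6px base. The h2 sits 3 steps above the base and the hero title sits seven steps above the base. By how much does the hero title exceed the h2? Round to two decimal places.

124.35px

Step 3: 13.6 × 1.427³ = 39.5194px
Step 7: 13.6 × 1.427⁷ = 163.8727px
Difference: 163.8727 − 39.5194 = 124.3533px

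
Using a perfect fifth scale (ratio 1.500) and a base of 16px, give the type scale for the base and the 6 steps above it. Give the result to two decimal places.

Step 0: 16px
Step 1: 16.0 × 1.500 = 24.00
Step 2: 16.0 × 1.500² = 36.00
Step 3: 16.0 × 1.500³ = 54.00
Step 4: 16.0 × 1.500⁴ = 81.00
Step 5: 16.0 × 1.500⁵ = 121.50
Step 6: 16.0 × 1.500⁶ = 182.25

16.00px, 24.00px, 36.00px, 54.00px, 81.00px, 121.50px, 182.25px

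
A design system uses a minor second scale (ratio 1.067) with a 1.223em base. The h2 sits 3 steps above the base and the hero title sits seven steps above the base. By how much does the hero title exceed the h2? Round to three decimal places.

0.440em

Step 3: 1.223 × 1.067³ = 1.48566em
Step 7: 1.223 × 1.067⁷ = 1.92565em
Difference: 1.92565 − 1.48566 = 0.43999em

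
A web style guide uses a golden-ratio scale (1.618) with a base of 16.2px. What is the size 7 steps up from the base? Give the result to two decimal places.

470.29px

A modular type scale is a geometric sequence: sizeₙ = base × rⁿ.
16.2 × 1.618⁷ = 16.2 × 29.03017 ≈ 470.29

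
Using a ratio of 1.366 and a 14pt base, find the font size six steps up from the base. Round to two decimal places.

Each step on a modular scale multiplies by the ratio, so the size n steps from the base is base × ratioⁿ.
14.0 × 1.366⁶ = 14.0 × 6.49687 ≈ 90.96

90.96pt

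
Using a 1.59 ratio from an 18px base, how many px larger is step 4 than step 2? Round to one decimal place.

Step 2: 18.0 × 1.59² = 45.506px
Step 4: 18.0 × 1.59⁴ = 115.043px
Difference: 115.043 − 45.506 = 69.537px

69.5px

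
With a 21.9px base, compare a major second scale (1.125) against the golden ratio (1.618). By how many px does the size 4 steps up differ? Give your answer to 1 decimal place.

Major second: 21.9 × 1.125⁴ = 35.080px
Golden ratio: 21.9 × 1.618⁴ = 150.092px
Difference: 150.092 − 35.080 = 115.012px

115.0px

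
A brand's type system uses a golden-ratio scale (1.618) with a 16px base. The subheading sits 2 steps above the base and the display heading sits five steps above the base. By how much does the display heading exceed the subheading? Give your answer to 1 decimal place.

135.5px

Step 2: 16.0 × 1.618² = 41.887px
Step 5: 16.0 × 1.618⁵ = 177.424px
Difference: 177.424 − 41.887 = 135.537px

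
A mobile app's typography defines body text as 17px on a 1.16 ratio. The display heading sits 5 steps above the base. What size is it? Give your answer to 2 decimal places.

35.71px

Every step multiplies by the scale ratio.
17.0 × 1.16⁵ = 17.0 × 2.10034 ≈ 35.71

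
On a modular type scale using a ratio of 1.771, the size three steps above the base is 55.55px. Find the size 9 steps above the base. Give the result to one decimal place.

Moving from step +3 to step +9 is 6 steps up, so multiply by r⁶.
55.55 × 1.771⁶ = 55.55 × 30.85399 ≈ 1713.939

1713.9px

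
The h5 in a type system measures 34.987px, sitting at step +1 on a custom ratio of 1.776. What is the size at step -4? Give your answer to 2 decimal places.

1.98px

Moving from step +1 to step -4 is 5 steps down, so divide by r⁵.
34.987 ÷ 1.776⁵ = 34.987 ÷ 17.66912 ≈ 1.980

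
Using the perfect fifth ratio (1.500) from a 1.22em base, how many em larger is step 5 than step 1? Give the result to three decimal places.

Step 1: 1.22 × 1.500 = 1.83000em
Step 5: 1.22 × 1.500⁵ = 9.26437em
Difference: 9.26437 − 1.83000 = 7.43437em

7.434em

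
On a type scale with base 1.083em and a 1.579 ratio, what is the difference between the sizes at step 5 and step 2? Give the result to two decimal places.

7.93em

Step 2: 1.083 × 1.579² = 2.7002em
Step 5: 1.083 × 1.579⁵ = 10.6301em
Difference: 10.6301 − 2.7002 = 7.9299em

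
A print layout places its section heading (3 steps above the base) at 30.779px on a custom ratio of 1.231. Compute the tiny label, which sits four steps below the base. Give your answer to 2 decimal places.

7.19px

Moving from step +3 to step -4 is 7 steps down, so divide by r⁷.
30.779 ÷ 1.231⁷ = 30.779 ÷ 4.28357 ≈ 7.185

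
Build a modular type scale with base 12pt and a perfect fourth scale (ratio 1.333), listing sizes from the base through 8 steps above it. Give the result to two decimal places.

12.00pt, 16.00pt, 21.32pt, 28.42pt, 37.89pt, 50.50pt, 67.32pt, 89.74pt, 119.63pt

Step 0: 12pt
Step 1: 12.0 × 1.333 = 16.00
Step 2: 12.0 × 1.333² = 21.32
Step 3: 12.0 × 1.333³ = 28.42
Step 4: 12.0 × 1.333⁴ = 37.89
Step 5: 12.0 × 1.333⁵ = 50.50
Step 6: 12.0 × 1.333⁶ = 67.32
Step 7: 12.0 × 1.333⁷ = 89.74
Step 8: 12.0 × 1.333⁸ = 119.63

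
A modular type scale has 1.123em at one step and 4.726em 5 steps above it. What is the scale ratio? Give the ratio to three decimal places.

The ratio satisfies 1.123 × r⁵ = 4.726, so r = (4.726 / 1.123)^(1/5).
r = 4.2084^(1/5) ≈ 1.3330

1.333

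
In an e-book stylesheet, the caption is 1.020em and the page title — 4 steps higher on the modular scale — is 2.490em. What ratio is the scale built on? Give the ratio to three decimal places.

The ratio satisfies 1.020 × r⁴ = 2.490, so r = (2.490 / 1.020)^(1/4).
r = 2.4412^(1/4) ≈ 1.2500

1.250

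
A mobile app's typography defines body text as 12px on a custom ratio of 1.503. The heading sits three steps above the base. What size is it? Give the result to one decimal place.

A modular type scale is a geometric sequence: sizeₙ = base × rⁿ.
12.0 × 1.503³ = 12.0 × 3.39529 ≈ 40.74

40.7px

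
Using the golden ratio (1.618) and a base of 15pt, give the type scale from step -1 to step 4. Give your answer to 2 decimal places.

Step -1: 15.0 ÷ 1.618 = 9.27
Step 0: 15pt
Step 1: 15.0 × 1.618 = 24.27
Step 2: 15.0 × 1.618² = 39.27
Step 3: 15.0 × 1.618³ = 63.54
Step 4: 15.0 × 1.618⁴ = 102.80

9.27pt, 15.00pt, 24.27pt, 39.27pt, 63.54pt, 102.80pt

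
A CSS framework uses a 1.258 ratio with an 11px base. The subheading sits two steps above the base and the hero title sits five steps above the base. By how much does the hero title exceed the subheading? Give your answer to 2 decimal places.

Step 2: 11.0 × 1.258² = 17.4082px
Step 5: 11.0 × 1.258⁵ = 34.6574px
Difference: 34.6574 − 17.4082 = 17.2492px

17.25px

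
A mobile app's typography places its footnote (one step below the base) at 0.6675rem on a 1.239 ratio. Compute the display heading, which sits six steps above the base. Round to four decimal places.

2.9919rem

0.6675 × 1.239⁷ = 0.6675 × 4.48228 ≈ 2.9919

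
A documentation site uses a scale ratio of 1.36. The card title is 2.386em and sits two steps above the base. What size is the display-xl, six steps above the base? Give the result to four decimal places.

2.386 × 1.36⁴ = 2.386 × 3.42102 ≈ 8.1626

8.1626em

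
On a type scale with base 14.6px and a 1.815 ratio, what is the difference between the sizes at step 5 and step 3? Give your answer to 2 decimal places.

Step 3: 14.6 × 1.815³ = 87.2937px
Step 5: 14.6 × 1.815⁵ = 287.5650px
Difference: 287.5650 − 87.2937 = 200.2713px

200.27px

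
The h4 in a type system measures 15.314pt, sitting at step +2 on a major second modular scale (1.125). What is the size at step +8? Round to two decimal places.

31.05pt

Moving from step +2 to step +8 is 6 steps up, so multiply by r⁶.
15.314 × 1.125⁶ = 15.314 × 2.02729 ≈ 31.046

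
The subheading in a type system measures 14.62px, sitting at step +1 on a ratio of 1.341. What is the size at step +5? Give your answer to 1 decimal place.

47.3px

14.62 × 1.341⁴ = 14.62 × 3.23381 ≈ 47.278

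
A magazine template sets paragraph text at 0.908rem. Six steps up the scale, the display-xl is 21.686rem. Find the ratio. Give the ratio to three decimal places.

1.697

r⁶ = 21.686 / 0.908, so r = (21.686/0.908)^(1/6).
r = 23.8833^(1/6) ≈ 1.6970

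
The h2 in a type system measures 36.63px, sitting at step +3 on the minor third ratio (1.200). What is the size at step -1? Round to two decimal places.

17.66px

The gap is -1 − (3) = -4 steps, so the factor is 1.200^-4.
36.63 ÷ 1.200⁴ = 36.63 ÷ 2.07360 ≈ 17.665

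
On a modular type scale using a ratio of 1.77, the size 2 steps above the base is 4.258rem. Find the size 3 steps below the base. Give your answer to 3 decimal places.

4.258 ÷ 1.77⁵ = 4.258 ÷ 17.37266 ≈ 0.245

0.245rem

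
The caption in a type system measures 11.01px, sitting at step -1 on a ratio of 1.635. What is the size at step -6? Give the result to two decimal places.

0.94px

The gap is -6 − (-1) = -5 steps, so the factor is 1.635^-5.
11.01 ÷ 1.635⁵ = 11.01 ÷ 11.68393 ≈ 0.942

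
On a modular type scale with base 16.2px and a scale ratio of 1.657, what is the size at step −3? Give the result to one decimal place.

A modular type scale is a geometric sequence: sizeₙ = base × rⁿ.
16.2 ÷ 1.657³ = 16.2 ÷ 4.54954 ≈ 3.56

3.6px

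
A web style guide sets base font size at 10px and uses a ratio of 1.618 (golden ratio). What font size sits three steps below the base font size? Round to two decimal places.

2.36px

Every step multiplies by the scale ratio.
10.0 ÷ 1.618³ = 10.0 ÷ 4.23580 ≈ 2.36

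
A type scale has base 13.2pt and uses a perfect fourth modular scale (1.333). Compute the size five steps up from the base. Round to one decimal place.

55.6pt

Every step multiplies by the scale ratio.
13.2 × 1.333⁵ = 13.2 × 4.20873 ≈ 55.56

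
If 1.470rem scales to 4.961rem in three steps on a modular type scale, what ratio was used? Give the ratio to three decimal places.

1.500

r³ = 4.961 / 1.470, so r = (4.961/1.470)^(1/3).
r = 3.3748^(1/3) ≈ 1.5000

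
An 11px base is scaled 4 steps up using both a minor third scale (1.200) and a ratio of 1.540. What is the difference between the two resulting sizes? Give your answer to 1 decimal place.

Minor third: 11.0 × 1.200⁴ = 22.810px
At 1.540: 11.0 × 1.540⁴ = 61.869px
Difference: 61.869 − 22.810 = 39.059px

39.1px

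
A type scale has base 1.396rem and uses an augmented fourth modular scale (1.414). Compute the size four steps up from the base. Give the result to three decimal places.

A modular type scale is a geometric sequence: sizeₙ = base × rⁿ.
1.396 × 1.414⁴ = 1.396 × 3.99758 ≈ 5.581

5.581rem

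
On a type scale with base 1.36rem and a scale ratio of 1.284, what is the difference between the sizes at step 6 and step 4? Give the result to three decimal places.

2.398rem

Step 4: 1.36 × 1.284⁴ = 3.69657rem
Step 6: 1.36 × 1.284⁶ = 6.09437rem
Difference: 6.09437 − 3.69657 = 2.39780rem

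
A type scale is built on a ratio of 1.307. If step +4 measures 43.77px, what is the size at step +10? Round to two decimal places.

Moving from step +4 to step +10 is 6 steps up, so multiply by r⁶.
43.77 × 1.307⁶ = 43.77 × 4.98487 ≈ 218.188

218.19px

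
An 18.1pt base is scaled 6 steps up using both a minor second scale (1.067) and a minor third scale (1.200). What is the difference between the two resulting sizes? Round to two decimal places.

27.34pt

Minor second: 18.1 × 1.067⁶ = 26.7095pt
Minor third: 18.1 × 1.200⁶ = 54.0463pt
Difference: 54.0463 − 26.7095 = 27.3368pt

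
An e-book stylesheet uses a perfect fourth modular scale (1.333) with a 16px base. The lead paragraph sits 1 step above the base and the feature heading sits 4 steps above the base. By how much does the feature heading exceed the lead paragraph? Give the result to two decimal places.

29.19px

Step 1: 16.0 × 1.333 = 21.3280px
Step 4: 16.0 × 1.333⁴ = 50.5174px
Difference: 50.5174 − 21.3280 = 29.1894px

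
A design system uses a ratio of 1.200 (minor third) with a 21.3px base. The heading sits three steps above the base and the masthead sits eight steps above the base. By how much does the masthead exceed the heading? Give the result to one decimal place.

Step 3: 21.3 × 1.200³ = 36.806px
Step 8: 21.3 × 1.200⁸ = 91.586px
Difference: 91.586 − 36.806 = 54.780px

54.8px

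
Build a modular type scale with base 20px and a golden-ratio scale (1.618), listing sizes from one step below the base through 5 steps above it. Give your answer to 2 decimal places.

Step -1: 20.0 ÷ 1.618 = 12.36
Step 0: 20px
Step 1: 20.0 × 1.618 = 32.36
Step 2: 20.0 × 1.618² = 52.36
Step 3: 20.0 × 1.618³ = 84.72
Step 4: 20.0 × 1.618⁴ = 137.07
Step 5: 20.0 × 1.618⁵ = 221.78

12.36px, 20.00px, 32.36px, 52.36px, 84.72px, 137.07px, 221.78px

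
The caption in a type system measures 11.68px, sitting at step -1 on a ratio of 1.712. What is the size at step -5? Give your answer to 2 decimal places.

1.36px

11.68 ÷ 1.712⁴ = 11.68 ÷ 8.59043 ≈ 1.360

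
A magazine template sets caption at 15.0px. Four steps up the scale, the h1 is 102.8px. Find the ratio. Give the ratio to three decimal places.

The ratio satisfies 15.0 × r⁴ = 102.8, so r = (102.8 / 15.0)^(1/4).
r = 6.8533^(1/4) ≈ 1.6180

1.618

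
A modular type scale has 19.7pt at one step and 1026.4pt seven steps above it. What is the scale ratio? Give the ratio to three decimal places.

The ratio satisfies 19.7 × r⁷ = 1026.4, so r = (1026.4 / 19.7)^(1/7).
r = 52.1015^(1/7) ≈ 1.7590

1.759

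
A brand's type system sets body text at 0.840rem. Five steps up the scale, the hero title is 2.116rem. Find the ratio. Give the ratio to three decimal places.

r⁵ = 2.116 / 0.840, so r = (2.116/0.840)^(1/5).
r = 2.5190^(1/5) ≈ 1.2029

1.203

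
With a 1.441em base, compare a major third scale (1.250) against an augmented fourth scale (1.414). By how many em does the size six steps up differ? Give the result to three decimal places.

6.021em

Major third: 1.441 × 1.250⁶ = 5.49698em
Augmented fourth: 1.441 × 1.414⁶ = 11.51756em
Difference: 11.51756 − 5.49698 = 6.02058em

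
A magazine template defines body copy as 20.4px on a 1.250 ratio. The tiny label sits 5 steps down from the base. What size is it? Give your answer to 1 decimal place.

20.4 ÷ 1.250⁵ = 20.4 ÷ 3.05176 ≈ 6.68

6.7px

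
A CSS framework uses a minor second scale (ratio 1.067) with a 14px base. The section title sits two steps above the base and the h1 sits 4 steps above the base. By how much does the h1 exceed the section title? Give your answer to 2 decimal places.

2.21px

Step 2: 14.0 × 1.067² = 15.9388px
Step 4: 14.0 × 1.067⁴ = 18.1462px
Difference: 18.1462 − 15.9388 = 2.2074px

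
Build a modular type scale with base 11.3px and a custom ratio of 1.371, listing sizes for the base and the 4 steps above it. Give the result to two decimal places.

Step 0: 11.3px
Step 1: 11.3 × 1.371 = 15.49
Step 2: 11.3 × 1.371² = 21.24
Step 3: 11.3 × 1.371³ = 29.12
Step 4: 11.3 × 1.371⁴ = 39.92

11.30px, 15.49px, 21.24px, 29.12px, 39.92px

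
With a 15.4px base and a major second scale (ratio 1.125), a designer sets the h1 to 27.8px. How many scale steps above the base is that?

5

1.125ⁿ = 27.8 / 15.4 = 1.8052
n = ln(1.8052) / ln(1.125) = 0.5907 / 0.1178 ≈ 5.01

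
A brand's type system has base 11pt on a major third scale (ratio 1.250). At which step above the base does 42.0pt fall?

6

1.250ⁿ = 42.0 / 11 = 3.8182
n = ln(3.8182) / ln(1.250) = 1.3398 / 0.2231 ≈ 6.00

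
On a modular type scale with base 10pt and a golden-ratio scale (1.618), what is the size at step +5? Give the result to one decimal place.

10.0 × 1.618⁵ = 10.0 × 11.08901 ≈ 110.89

110.9pt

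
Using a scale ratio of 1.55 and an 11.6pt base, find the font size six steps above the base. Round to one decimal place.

160.9pt

11.6 × 1.55⁶ = 11.6 × 13.86725 ≈ 160.86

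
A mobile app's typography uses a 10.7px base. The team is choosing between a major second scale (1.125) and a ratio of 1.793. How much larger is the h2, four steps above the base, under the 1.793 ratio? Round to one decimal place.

93.4px

Major second: 10.7 × 1.125⁴ = 17.139px
At 1.793: 10.7 × 1.793⁴ = 110.587px
Difference: 110.587 − 17.139 = 93.448px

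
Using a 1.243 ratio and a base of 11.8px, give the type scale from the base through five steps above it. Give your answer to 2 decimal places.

Step 0: 11.8px
Step 1: 11.8 × 1.243 = 14.67
Step 2: 11.8 × 1.243² = 18.23
Step 3: 11.8 × 1.243³ = 22.66
Step 4: 11.8 × 1.243⁴ = 28.17
Step 5: 11.8 × 1.243⁵ = 35.01

11.80px, 14.67px, 18.23px, 22.66px, 28.17px, 35.01px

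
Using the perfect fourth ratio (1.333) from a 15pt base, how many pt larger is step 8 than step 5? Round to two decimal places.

Step 5: 15.0 × 1.333⁵ = 63.1309pt
Step 8: 15.0 × 1.333⁸ = 149.5314pt
Difference: 149.5314 − 63.1309 = 86.4005pt

86.40pt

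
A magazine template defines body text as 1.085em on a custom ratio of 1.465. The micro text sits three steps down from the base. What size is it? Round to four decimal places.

A modular type scale is a geometric sequence: sizeₙ = base × rⁿ.
1.085 ÷ 1.465³ = 1.085 ÷ 3.14422 ≈ 0.3451

0.3451em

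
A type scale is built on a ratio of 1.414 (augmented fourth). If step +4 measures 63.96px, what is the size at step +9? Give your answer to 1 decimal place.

63.96 × 1.414⁵ = 63.96 × 5.65258 ≈ 361.539

361.5px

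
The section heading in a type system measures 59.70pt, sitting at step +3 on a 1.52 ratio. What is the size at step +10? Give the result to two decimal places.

The gap is 10 − (3) = 7 steps, so the factor is 1.52^7.
59.70 × 1.52⁷ = 59.70 × 18.74585 ≈ 1119.127

1119.13pt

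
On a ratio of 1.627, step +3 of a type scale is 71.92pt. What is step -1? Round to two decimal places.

71.92 ÷ 1.627⁴ = 71.92 ÷ 7.00729 ≈ 10.264

10.26pt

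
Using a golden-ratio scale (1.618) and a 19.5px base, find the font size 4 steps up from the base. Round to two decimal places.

19.5 × 1.618⁴ = 19.5 × 6.85353 ≈ 133.64

133.64px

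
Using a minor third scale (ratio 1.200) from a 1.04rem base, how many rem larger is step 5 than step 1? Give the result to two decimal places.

1.34rem

Step 1: 1.04 × 1.200 = 1.2480rem
Step 5: 1.04 × 1.200⁵ = 2.5879rem
Difference: 2.5879 − 1.2480 = 1.3399rem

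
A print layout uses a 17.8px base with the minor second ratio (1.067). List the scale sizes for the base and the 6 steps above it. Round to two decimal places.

Step 0: 17.8px
Step 1: 17.8 × 1.067 = 18.99
Step 2: 17.8 × 1.067² = 20.27
Step 3: 17.8 × 1.067³ = 21.62
Step 4: 17.8 × 1.067⁴ = 23.07
Step 5: 17.8 × 1.067⁵ = 24.62
Step 6: 17.8 × 1.067⁶ = 26.27

17.80px, 18.99px, 20.27px, 21.62px, 23.07px, 24.62px, 26.27px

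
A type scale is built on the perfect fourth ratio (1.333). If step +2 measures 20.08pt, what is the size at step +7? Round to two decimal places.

84.51pt

20.08 × 1.333⁵ = 20.08 × 4.20873 ≈ 84.511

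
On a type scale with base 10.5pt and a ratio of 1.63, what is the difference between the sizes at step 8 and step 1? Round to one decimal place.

Step 1: 10.5 × 1.63 = 17.115pt
Step 8: 10.5 × 1.63⁸ = 523.227pt
Difference: 523.227 − 17.115 = 506.112pt

506.1pt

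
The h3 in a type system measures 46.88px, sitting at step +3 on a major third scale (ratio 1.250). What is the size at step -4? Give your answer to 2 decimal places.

46.88 ÷ 1.250⁷ = 46.88 ÷ 4.76837 ≈ 9.831

9.83px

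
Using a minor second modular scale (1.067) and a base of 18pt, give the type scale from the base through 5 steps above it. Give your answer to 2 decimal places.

18.00pt, 19.21pt, 20.49pt, 21.87pt, 23.33pt, 24.89pt

Step 0: 18pt
Step 1: 18.0 × 1.067 = 19.21
Step 2: 18.0 × 1.067² = 20.49
Step 3: 18.0 × 1.067³ = 21.87
Step 4: 18.0 × 1.067⁴ = 23.33
Step 5: 18.0 × 1.067⁵ = 24.89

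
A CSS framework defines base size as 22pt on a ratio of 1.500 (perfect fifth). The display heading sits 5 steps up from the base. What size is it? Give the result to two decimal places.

22.0 × 1.500⁵ = 22.0 × 7.59375 ≈ 167.06

167.06pt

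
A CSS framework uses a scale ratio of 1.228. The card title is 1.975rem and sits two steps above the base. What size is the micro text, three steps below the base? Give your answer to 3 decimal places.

1.975 ÷ 1.228⁵ = 1.975 ÷ 2.79249 ≈ 0.707

0.707rem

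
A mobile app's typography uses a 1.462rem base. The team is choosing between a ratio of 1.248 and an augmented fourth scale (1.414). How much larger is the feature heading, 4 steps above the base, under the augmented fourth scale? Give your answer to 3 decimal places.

At 1.248: 1.462 × 1.248⁴ = 3.54655rem
Augmented fourth: 1.462 × 1.414⁴ = 5.84447rem
Difference: 5.84447 − 3.54655 = 2.29792rem

2.298rem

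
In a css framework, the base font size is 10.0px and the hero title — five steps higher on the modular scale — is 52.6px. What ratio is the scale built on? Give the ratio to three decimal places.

r⁵ = 52.6 / 10.0, so r = (52.6/10.0)^(1/5).
r = 5.2600^(1/5) ≈ 1.3938

1.394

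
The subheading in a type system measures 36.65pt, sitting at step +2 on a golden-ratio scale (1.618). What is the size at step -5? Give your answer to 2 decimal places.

36.65 ÷ 1.618⁷ = 36.65 ÷ 29.03017 ≈ 1.262

1.26pt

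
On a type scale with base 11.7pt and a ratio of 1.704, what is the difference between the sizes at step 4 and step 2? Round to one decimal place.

Step 2: 11.7 × 1.704² = 33.972pt
Step 4: 11.7 × 1.704⁴ = 98.643pt
Difference: 98.643 − 33.972 = 64.671pt

64.7pt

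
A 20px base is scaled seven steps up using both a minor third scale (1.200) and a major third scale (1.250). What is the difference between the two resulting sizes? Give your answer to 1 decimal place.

23.7px

Minor third: 20.0 × 1.200⁷ = 71.664px
Major third: 20.0 × 1.250⁷ = 95.367px
Difference: 95.367 − 71.664 = 23.703px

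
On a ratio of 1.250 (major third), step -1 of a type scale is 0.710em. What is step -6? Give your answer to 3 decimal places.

The gap is -6 − (-1) = -5 steps, so the factor is 1.250^-5.
0.710 ÷ 1.250⁵ = 0.710 ÷ 3.05176 ≈ 0.233

0.233em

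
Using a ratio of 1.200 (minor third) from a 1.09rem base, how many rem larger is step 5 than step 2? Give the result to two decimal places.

Step 2: 1.09 × 1.200² = 1.5696rem
Step 5: 1.09 × 1.200⁵ = 2.7123rem
Difference: 2.7123 − 1.5696 = 1.1427rem

1.14rem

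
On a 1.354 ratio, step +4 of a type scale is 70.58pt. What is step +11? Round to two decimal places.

The gap is 11 − (4) = 7 steps, so the factor is 1.354^7.
70.58 × 1.354⁷ = 70.58 × 8.34316 ≈ 588.860

588.86pt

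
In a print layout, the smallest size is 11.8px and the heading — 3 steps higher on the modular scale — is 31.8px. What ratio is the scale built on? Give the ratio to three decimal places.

r³ = 31.8 / 11.8, so r = (31.8/11.8)^(1/3).
r = 2.6949^(1/3) ≈ 1.3916

1.392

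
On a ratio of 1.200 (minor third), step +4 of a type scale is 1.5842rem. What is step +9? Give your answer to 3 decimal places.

1.5842 × 1.200⁵ = 1.5842 × 2.48832 ≈ 3.942

3.942rem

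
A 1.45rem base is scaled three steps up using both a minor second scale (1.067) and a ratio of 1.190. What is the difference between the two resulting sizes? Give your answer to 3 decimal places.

Minor second: 1.45 × 1.067³ = 1.76141rem
At 1.190: 1.45 × 1.190³ = 2.44348rem
Difference: 2.44348 − 1.76141 = 0.68207rem

0.682rem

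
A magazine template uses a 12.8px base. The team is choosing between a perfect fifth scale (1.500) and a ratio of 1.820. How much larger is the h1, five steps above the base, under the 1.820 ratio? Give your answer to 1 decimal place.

158.4px

Perfect fifth: 12.8 × 1.500⁵ = 97.200px
At 1.820: 12.8 × 1.820⁵ = 255.604px
Difference: 255.604 − 97.200 = 158.404px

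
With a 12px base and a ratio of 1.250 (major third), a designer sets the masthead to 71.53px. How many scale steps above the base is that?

8

1.250ⁿ = 71.53 / 12 = 5.9608
n = ln(5.9608) / ln(1.250) = 1.7852 / 0.2231 ≈ 8.00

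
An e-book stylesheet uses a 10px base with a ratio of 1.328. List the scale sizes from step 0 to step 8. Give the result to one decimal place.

Step 0: 10px
Step 1: 10.0 × 1.328 = 13.3
Step 2: 10.0 × 1.328² = 17.6
Step 3: 10.0 × 1.328³ = 23.4
Step 4: 10.0 × 1.328⁴ = 31.1
Step 5: 10.0 × 1.328⁵ = 41.3
Step 6: 10.0 × 1.328⁶ = 54.9
Step 7: 10.0 × 1.328⁷ = 72.8
Step 8: 10.0 × 1.328⁸ = 96.7

10.0px, 13.3px, 17.6px, 23.4px, 31.1px, 41.3px, 54.9px, 72.8px, 96.7px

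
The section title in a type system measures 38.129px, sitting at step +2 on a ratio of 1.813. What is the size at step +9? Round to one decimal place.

2454.9px

The gap is 9 − (2) = 7 steps, so the factor is 1.813^7.
38.129 × 1.813⁷ = 38.129 × 64.38499 ≈ 2454.935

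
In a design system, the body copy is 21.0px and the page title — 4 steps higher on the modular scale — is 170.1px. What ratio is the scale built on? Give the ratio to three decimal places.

1.687

The ratio satisfies 21.0 × r⁴ = 170.1, so r = (170.1 / 21.0)^(1/4).
r = 8.1000^(1/4) ≈ 1.6870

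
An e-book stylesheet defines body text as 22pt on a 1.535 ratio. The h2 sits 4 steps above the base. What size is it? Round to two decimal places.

22.0 × 1.535⁴ = 22.0 × 5.55180 ≈ 122.14

122.14pt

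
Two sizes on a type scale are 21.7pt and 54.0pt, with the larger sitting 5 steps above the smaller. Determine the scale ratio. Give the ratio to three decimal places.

1.200

The ratio satisfies 21.7 × r⁵ = 54.0, so r = (54.0 / 21.7)^(1/5).
r = 2.4885^(1/5) ≈ 1.2000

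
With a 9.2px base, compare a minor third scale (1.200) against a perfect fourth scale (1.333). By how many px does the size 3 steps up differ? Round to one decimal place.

5.9px

Minor third: 9.2 × 1.200³ = 15.898px
Perfect fourth: 9.2 × 1.333³ = 21.791px
Difference: 21.791 − 15.898 = 5.893px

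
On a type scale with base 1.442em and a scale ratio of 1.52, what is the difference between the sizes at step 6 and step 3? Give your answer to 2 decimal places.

12.72em

Step 3: 1.442 × 1.52³ = 5.0640em
Step 6: 1.442 × 1.52⁶ = 17.7839em
Difference: 17.7839 − 5.0640 = 12.7199em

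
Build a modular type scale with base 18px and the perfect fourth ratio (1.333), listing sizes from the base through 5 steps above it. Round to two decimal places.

18.00px, 23.99px, 31.98px, 42.63px, 56.83px, 75.76px

Step 0: 18px
Step 1: 18.0 × 1.333 = 23.99
Step 2: 18.0 × 1.333² = 31.98
Step 3: 18.0 × 1.333³ = 42.63
Step 4: 18.0 × 1.333⁴ = 56.83
Step 5: 18.0 × 1.333⁵ = 75.76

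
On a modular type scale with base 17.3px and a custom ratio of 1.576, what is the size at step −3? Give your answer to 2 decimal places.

4.42px

Every step multiplies by the scale ratio.
17.3 ÷ 1.576³ = 17.3 ÷ 3.91443 ≈ 4.42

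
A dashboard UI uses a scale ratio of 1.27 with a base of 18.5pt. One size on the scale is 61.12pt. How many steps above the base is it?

1.27ⁿ = 61.12 / 18.5 = 3.3038
n = ln(3.3038) / ln(1.27) = 1.1951 / 0.2390 ≈ 5.00

5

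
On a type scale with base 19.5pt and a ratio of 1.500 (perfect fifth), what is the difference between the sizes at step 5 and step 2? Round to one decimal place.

104.2pt

Step 2: 19.5 × 1.500² = 43.875pt
Step 5: 19.5 × 1.500⁵ = 148.078pt
Difference: 148.078 − 43.875 = 104.203pt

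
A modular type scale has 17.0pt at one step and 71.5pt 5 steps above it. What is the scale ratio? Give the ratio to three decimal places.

1.333

r⁵ = 71.5 / 17.0, so r = (71.5/17.0)^(1/5).
r = 4.2059^(1/5) ≈ 1.3328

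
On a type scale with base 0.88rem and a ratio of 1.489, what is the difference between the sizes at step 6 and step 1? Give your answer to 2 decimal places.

Step 1: 0.88 × 1.489 = 1.3103rem
Step 6: 0.88 × 1.489⁶ = 9.5907rem
Difference: 9.5907 − 1.3103 = 8.2804rem

8.28rem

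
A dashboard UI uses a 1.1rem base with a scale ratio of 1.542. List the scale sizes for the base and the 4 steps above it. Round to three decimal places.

Step 0: 1.1rem
Step 1: 1.1 × 1.542 = 1.696
Step 2: 1.1 × 1.542² = 2.616
Step 3: 1.1 × 1.542³ = 4.033
Step 4: 1.1 × 1.542⁴ = 6.219

1.100rem, 1.696rem, 2.616rem, 4.033rem, 6.219rem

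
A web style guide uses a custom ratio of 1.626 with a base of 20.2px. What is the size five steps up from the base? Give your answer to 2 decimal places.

229.59px

A modular type scale is a geometric sequence: sizeₙ = base × rⁿ.
20.2 × 1.626⁵ = 20.2 × 11.36587 ≈ 229.59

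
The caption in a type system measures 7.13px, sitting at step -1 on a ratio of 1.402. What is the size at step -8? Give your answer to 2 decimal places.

0.67px

The gap is -8 − (-1) = -7 steps, so the factor is 1.402^-7.
7.13 ÷ 1.402⁷ = 7.13 ÷ 10.64722 ≈ 0.670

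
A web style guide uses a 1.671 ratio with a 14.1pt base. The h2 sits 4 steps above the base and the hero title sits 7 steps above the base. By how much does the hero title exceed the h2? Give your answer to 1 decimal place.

403.0pt

Step 4: 14.1 × 1.671⁴ = 109.932pt
Step 7: 14.1 × 1.671⁷ = 512.925pt
Difference: 512.925 − 109.932 = 402.993pt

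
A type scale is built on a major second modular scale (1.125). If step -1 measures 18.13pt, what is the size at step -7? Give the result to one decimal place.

The gap is -7 − (-1) = -6 steps, so the factor is 1.125^-6.
18.13 ÷ 1.125⁶ = 18.13 ÷ 2.02729 ≈ 8.943

8.9pt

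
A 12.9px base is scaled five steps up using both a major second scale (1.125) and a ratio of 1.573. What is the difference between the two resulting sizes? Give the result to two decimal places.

Major second: 12.9 × 1.125⁵ = 23.2462px
At 1.573: 12.9 × 1.573⁵ = 124.2320px
Difference: 124.2320 − 23.2462 = 100.9858px

100.99px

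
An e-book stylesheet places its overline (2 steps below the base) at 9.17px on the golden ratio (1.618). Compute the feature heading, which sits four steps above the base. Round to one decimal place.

9.17 × 1.618⁶ = 9.17 × 17.94201 ≈ 164.528

164.5px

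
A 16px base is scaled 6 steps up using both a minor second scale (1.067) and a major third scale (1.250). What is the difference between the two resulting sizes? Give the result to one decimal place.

Minor second: 16.0 × 1.067⁶ = 23.611px
Major third: 16.0 × 1.250⁶ = 61.035px
Difference: 61.035 − 23.611 = 37.424px

37.4px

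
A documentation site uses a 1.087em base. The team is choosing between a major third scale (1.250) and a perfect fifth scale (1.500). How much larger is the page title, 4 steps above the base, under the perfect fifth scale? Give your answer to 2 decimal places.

2.85em

Major third: 1.087 × 1.250⁴ = 2.6538em
Perfect fifth: 1.087 × 1.500⁴ = 5.5029em
Difference: 5.5029 − 2.6538 = 2.8491em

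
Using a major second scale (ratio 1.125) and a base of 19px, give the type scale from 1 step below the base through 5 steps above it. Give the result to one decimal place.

16.9px, 19.0px, 21.4px, 24.0px, 27.1px, 30.4px, 34.2px

Step -1: 19.0 ÷ 1.125 = 16.9
Step 0: 19px
Step 1: 19.0 × 1.125 = 21.4
Step 2: 19.0 × 1.125² = 24.0
Step 3: 19.0 × 1.125³ = 27.1
Step 4: 19.0 × 1.125⁴ = 30.4
Step 5: 19.0 × 1.125⁵ = 34.2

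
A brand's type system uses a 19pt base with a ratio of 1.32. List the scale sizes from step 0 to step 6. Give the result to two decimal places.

Step 0: 19pt
Step 1: 19.0 × 1.32 = 25.08
Step 2: 19.0 × 1.32² = 33.11
Step 3: 19.0 × 1.32³ = 43.70
Step 4: 19.0 × 1.32⁴ = 57.68
Step 5: 19.0 × 1.32⁵ = 76.14
Step 6: 19.0 × 1.32⁶ = 100.51

19.00pt, 25.08pt, 33.11pt, 43.70pt, 57.68pt, 76.14pt, 100.51pt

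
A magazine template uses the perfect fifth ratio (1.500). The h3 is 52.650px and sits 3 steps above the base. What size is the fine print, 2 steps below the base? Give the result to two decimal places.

6.93px

52.650 ÷ 1.500⁵ = 52.650 ÷ 7.59375 ≈ 6.933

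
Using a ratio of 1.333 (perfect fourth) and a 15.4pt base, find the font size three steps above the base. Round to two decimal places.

36.48pt

A modular type scale is a geometric sequence: sizeₙ = base × rⁿ.
15.4 × 1.333³ = 15.4 × 2.36859 ≈ 36.48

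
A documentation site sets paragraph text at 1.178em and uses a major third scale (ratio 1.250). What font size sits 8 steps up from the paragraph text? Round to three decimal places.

1.178 × 1.250⁸ = 1.178 × 5.96046 ≈ 7.021

7.021em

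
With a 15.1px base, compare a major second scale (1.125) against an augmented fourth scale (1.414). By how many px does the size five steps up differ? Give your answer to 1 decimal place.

Major second: 15.1 × 1.125⁵ = 27.211px
Augmented fourth: 15.1 × 1.414⁵ = 85.354px
Difference: 85.354 − 27.211 = 58.143px

58.1px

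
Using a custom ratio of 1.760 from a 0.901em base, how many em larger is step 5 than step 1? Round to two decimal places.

Step 1: 0.901 × 1.760 = 1.5858em
Step 5: 0.901 × 1.760⁵ = 15.2156em
Difference: 15.2156 − 1.5858 = 13.6298em

13.63em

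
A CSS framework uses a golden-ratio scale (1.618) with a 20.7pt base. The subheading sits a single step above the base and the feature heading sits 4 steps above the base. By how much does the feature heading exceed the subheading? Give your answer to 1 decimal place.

108.4pt

Step 1: 20.7 × 1.618 = 33.493pt
Step 4: 20.7 × 1.618⁴ = 141.868pt
Difference: 141.868 − 33.493 = 108.375pt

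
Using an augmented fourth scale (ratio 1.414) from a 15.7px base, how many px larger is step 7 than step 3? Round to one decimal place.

Step 3: 15.7 × 1.414³ = 44.386px
Step 7: 15.7 × 1.414⁷ = 177.438px
Difference: 177.438 − 44.386 = 133.052px

133.1px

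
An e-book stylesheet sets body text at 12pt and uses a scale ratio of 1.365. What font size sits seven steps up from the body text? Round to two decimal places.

105.95pt

12.0 × 1.365⁷ = 12.0 × 8.82935 ≈ 105.95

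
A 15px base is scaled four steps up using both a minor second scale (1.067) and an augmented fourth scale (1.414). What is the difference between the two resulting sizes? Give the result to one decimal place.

Minor second: 15.0 × 1.067⁴ = 19.442px
Augmented fourth: 15.0 × 1.414⁴ = 59.964px
Difference: 59.964 − 19.442 = 40.522px

40.5px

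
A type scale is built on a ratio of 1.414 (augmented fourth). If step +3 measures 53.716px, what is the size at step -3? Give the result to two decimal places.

6.72px

53.716 ÷ 1.414⁶ = 53.716 ÷ 7.99275 ≈ 6.721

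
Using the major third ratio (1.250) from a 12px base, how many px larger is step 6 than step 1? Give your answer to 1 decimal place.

30.8px

Step 1: 12.0 × 1.250 = 15.000px
Step 6: 12.0 × 1.250⁶ = 45.776px
Difference: 45.776 − 15.000 = 30.776px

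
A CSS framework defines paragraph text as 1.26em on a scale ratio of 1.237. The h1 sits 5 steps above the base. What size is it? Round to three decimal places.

A modular type scale is a geometric sequence: sizeₙ = base × rⁿ.
1.26 × 1.237⁵ = 1.26 × 2.89633 ≈ 3.649

3.649em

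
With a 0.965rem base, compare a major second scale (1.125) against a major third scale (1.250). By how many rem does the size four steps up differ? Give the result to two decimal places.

Major second: 0.965 × 1.125⁴ = 1.5457rem
Major third: 0.965 × 1.250⁴ = 2.3560rem
Difference: 2.3560 − 1.5457 = 0.8103rem

0.81rem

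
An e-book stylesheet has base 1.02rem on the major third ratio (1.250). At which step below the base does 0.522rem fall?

1.250ⁿ = 1.02 / 0.522 = 1.9540
n = ln(1.9540) / ln(1.250) = 0.6699 / 0.2231 ≈ 3.00

3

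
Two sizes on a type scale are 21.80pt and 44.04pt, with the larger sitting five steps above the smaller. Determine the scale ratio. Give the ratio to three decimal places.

1.151

r⁵ = 44.04 / 21.80, so r = (44.04/21.80)^(1/5).
r = 2.0202^(1/5) ≈ 1.1510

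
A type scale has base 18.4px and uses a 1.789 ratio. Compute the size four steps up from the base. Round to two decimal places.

188.48px

Each step on a modular scale multiplies by the ratio, so the size n steps from the base is base × ratioⁿ.
18.4 × 1.789⁴ = 18.4 × 10.24333 ≈ 188.48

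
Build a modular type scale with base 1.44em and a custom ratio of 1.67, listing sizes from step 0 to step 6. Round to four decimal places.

1.4400em, 2.4048em, 4.0160em, 6.7067em, 11.2003em, 18.7044em, 31.2364em

Step 0: 1.44em
Step 1: 1.44 × 1.67 = 2.4048
Step 2: 1.44 × 1.67² = 4.0160
Step 3: 1.44 × 1.67³ = 6.7067
Step 4: 1.44 × 1.67⁴ = 11.2003
Step 5: 1.44 × 1.67⁵ = 18.7044
Step 6: 1.44 × 1.67⁶ = 31.2364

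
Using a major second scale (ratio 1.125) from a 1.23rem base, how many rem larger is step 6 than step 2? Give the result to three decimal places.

0.937rem

Step 2: 1.23 × 1.125² = 1.55672rem
Step 6: 1.23 × 1.125⁶ = 2.49356rem
Difference: 2.49356 − 1.55672 = 0.93684rem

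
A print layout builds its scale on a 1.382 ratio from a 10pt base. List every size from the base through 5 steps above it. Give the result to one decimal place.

10.0pt, 13.8pt, 19.1pt, 26.4pt, 36.5pt, 50.4pt

Step 0: 10pt
Step 1: 10.0 × 1.382 = 13.8
Step 2: 10.0 × 1.382² = 19.1
Step 3: 10.0 × 1.382³ = 26.4
Step 4: 10.0 × 1.382⁴ = 36.5
Step 5: 10.0 × 1.382⁵ = 50.4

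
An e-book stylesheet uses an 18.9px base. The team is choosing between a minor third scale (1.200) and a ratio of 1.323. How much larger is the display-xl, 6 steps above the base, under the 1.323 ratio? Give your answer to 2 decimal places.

44.91px

Minor third: 18.9 × 1.200⁶ = 56.4351px
At 1.323: 18.9 × 1.323⁶ = 101.3493px
Difference: 101.3493 − 56.4351 = 44.9142px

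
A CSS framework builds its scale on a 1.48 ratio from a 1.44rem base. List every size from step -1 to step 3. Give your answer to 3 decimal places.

0.973rem, 1.440rem, 2.131rem, 3.154rem, 4.668rem

Step -1: 1.44 ÷ 1.48 = 0.973
Step 0: 1.44rem
Step 1: 1.44 × 1.48 = 2.131
Step 2: 1.44 × 1.48² = 3.154
Step 3: 1.44 × 1.48³ = 4.668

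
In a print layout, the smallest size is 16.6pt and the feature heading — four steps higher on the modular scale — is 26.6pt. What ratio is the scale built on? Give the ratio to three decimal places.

The ratio satisfies 16.6 × r⁴ = 26.6, so r = (26.6 / 16.6)^(1/4).
r = 1.6024^(1/4) ≈ 1.1251

1.125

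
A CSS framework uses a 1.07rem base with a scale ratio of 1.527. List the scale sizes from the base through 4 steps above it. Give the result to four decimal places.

Step 0: 1.07rem
Step 1: 1.07 × 1.527 = 1.6339
Step 2: 1.07 × 1.527² = 2.4950
Step 3: 1.07 × 1.527³ = 3.8098
Step 4: 1.07 × 1.527⁴ = 5.8175

1.0700rem, 1.6339rem, 2.4950rem, 3.8098rem, 5.8175rem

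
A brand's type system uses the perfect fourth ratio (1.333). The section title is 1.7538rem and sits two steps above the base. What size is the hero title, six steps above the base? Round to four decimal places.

5.5373rem

The gap is 6 − (2) = 4 steps, so the factor is 1.333^4.
1.7538 × 1.333⁴ = 1.7538 × 3.15733 ≈ 5.5373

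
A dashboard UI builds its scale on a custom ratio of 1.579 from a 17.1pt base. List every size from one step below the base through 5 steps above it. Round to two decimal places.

10.83pt, 17.10pt, 27.00pt, 42.63pt, 67.32pt, 106.30pt, 167.84pt

Step -1: 17.1 ÷ 1.579 = 10.83
Step 0: 17.1pt
Step 1: 17.1 × 1.579 = 27.00
Step 2: 17.1 × 1.579² = 42.63
Step 3: 17.1 × 1.579³ = 67.32
Step 4: 17.1 × 1.579⁴ = 106.30
Step 5: 17.1 × 1.579⁵ = 167.84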